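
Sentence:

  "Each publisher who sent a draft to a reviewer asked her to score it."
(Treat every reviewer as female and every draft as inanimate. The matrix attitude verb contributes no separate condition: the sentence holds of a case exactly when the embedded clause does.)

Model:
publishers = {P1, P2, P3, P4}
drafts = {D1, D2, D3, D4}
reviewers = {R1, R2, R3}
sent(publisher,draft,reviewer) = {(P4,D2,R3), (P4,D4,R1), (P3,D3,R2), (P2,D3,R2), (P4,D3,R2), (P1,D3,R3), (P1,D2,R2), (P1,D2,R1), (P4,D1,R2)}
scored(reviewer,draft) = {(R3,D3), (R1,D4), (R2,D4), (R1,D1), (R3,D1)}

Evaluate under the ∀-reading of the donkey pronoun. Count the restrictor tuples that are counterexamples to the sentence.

"her" takes "a reviewer" as antecedent and "it" takes "a draft"; both are donkey pronouns co-varying with the restrictor.
Strong reading: for every (p,d,r) with sent(p,d,r), scored(r,d).
Restrictor triples: (P1,D2,R1)→scored(R1,D2) ✗  (P1,D2,R2)→scored(R2,D2) ✗  (P1,D3,R3)→scored(R3,D3) ✓  (P2,D3,R2)→scored(R2,D3) ✗  (P3,D3,R2)→scored(R2,D3) ✗  (P4,D1,R2)→scored(R2,D1) ✗  (P4,D2,R3)→scored(R3,D2) ✗  (P4,D3,R2)→scored(R2,D3) ✗  (P4,D4,R1)→scored(R1,D4) ✓
Counterexamples (restrictor triples failing the scope): 7.

7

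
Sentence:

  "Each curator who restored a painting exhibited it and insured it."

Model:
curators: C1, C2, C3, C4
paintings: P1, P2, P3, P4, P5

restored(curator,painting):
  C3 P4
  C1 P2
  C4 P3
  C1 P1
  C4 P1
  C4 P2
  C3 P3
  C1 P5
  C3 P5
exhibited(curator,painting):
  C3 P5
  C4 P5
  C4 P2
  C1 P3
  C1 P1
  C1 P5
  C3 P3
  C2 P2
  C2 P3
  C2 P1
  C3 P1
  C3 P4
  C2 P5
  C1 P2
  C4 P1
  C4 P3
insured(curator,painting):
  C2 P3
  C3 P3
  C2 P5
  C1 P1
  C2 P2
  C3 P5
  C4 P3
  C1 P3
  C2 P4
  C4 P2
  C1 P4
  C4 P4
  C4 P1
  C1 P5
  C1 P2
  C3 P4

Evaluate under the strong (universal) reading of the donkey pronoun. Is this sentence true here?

True

"it" takes "a painting" as antecedent — a donkey pronoun bound across the clause boundary.
Strong reading: for every (c,p) with restored(c,p), exhibited(c,p) ∧ insured(c,p).
Restrictor pairs: (C1,P1) ✓  (C1,P2) ✓  (C1,P5) ✓  (C3,P3) ✓  (C3,P4) ✓  (C3,P5) ✓  (C4,P1) ✓  (C4,P2) ✓  (C4,P3) ✓
Every restrictor pair satisfies the scope.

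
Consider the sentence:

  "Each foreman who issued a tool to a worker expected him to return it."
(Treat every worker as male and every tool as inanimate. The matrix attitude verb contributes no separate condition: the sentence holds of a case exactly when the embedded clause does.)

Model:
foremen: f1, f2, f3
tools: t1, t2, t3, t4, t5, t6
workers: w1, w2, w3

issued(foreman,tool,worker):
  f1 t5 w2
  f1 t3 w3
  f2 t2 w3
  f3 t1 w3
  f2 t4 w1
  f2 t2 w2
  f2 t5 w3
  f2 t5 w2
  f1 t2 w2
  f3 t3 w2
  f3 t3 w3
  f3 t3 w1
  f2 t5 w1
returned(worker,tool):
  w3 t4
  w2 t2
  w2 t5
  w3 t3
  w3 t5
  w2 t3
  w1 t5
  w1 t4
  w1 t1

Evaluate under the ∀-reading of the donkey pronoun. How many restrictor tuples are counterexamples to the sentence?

"him" takes "a worker" as antecedent and "it" takes "a tool"; both are donkey pronouns co-varying with the restrictor.
Strong reading: for every (f,t,w) with issued(f,t,w), returned(w,t).
Restrictor triples: (f1,t2,w2)→returned(w2,t2) ✓  (f1,t3,w3)→returned(w3,t3) ✓  (f1,t5,w2)→returned(w2,t5) ✓  (f2,t2,w2)→returned(w2,t2) ✓  (f2,t2,w3)→returned(w3,t2) ✗  (f2,t4,w1)→returned(w1,t4) ✓  (f2,t5,w1)→returned(w1,t5) ✓  (f2,t5,w2)→returned(w2,t5) ✓  (f2,t5,w3)→returned(w3,t5) ✓  (f3,t1,w3)→returned(w3,t1) ✗  (f3,t3,w1)→returned(w1,t3) ✗  (f3,t3,w2)→returned(w2,t3) ✓  (f3,t3,w3)→returned(w3,t3) ✓
Counterexamples (restrictor triples failing the scope): 3.

3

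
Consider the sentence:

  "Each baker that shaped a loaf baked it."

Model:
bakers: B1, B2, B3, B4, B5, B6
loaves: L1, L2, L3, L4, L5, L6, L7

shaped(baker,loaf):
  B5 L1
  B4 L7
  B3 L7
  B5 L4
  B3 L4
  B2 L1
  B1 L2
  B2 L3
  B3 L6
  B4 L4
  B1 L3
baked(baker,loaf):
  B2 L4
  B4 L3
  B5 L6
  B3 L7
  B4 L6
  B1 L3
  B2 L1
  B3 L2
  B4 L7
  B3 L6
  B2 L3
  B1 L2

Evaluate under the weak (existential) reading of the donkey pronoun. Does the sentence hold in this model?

False

"it" takes "a loaf" as antecedent — a donkey pronoun bound across the clause boundary.
Weak reading: every baker b with some shaped-loaf has at least one shaped-loaf l such that baked(b,l).
Per baker: B1:✓  B2:✓  B3:✓  B4:✓  B5:✗
B5 has no witness among its shaped-loaves.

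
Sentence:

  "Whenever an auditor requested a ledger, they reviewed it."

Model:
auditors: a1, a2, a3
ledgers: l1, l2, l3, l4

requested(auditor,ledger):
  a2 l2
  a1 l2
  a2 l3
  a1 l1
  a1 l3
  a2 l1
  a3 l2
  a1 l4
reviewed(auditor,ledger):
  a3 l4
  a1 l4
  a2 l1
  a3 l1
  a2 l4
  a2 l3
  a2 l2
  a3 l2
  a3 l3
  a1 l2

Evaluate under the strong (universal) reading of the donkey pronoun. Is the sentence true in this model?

False

"it" takes "a ledger" as antecedent — a donkey pronoun bound across the clause boundary.
Strong reading: for every (a,l) with requested(a,l), reviewed(a,l).
Restrictor pairs: (a1,l1) ✗  (a1,l2) ✓  (a1,l3) ✗  (a1,l4) ✓  (a2,l1) ✓  (a2,l2) ✓  (a2,l3) ✓  (a3,l2) ✓
Counterexample: (a1,l1) is in requested but fails the scope.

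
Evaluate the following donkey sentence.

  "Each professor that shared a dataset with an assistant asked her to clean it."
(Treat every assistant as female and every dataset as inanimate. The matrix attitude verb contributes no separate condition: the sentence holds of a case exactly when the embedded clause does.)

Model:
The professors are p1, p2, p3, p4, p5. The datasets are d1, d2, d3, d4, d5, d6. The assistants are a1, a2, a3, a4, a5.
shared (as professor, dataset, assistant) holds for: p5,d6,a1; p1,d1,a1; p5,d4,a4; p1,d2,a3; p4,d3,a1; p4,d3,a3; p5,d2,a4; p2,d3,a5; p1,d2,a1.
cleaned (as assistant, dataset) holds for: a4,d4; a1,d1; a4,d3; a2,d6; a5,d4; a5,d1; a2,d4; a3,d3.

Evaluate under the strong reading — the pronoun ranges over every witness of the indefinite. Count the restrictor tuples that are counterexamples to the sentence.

"her" takes "an assistant" as antecedent and "it" takes "a dataset"; both are donkey pronouns co-varying with the restrictor.
Strong reading: for every (p,d,a) with shared(p,d,a), cleaned(a,d).
Restrictor triples: (p1,d1,a1)→cleaned(a1,d1) ✓  (p1,d2,a1)→cleaned(a1,d2) ✗  (p1,d2,a3)→cleaned(a3,d2) ✗  (p2,d3,a5)→cleaned(a5,d3) ✗  (p4,d3,a1)→cleaned(a1,d3) ✗  (p4,d3,a3)→cleaned(a3,d3) ✓  (p5,d2,a4)→cleaned(a4,d2) ✗  (p5,d4,a4)→cleaned(a4,d4) ✓  (p5,d6,a1)→cleaned(a1,d6) ✗
Counterexamples (restrictor triples failing the scope): 6.

6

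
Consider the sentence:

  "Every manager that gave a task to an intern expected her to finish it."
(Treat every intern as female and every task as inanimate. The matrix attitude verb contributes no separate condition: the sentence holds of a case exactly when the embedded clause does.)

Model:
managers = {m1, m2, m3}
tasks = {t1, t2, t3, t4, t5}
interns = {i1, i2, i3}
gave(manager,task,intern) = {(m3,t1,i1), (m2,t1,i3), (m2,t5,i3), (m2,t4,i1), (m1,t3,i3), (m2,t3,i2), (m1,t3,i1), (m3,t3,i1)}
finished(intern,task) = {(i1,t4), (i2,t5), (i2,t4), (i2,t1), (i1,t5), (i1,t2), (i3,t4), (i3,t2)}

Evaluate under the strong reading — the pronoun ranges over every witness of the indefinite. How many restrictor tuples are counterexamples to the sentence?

7

"her" takes "an intern" as antecedent and "it" takes "a task"; both are donkey pronouns co-varying with the restrictor.
Strong reading: for every (m,t,i) with gave(m,t,i), finished(i,t).
Restrictor triples: (m1,t3,i1)→finished(i1,t3) ✗  (m1,t3,i3)→finished(i3,t3) ✗  (m2,t1,i3)→finished(i3,t1) ✗  (m2,t3,i2)→finished(i2,t3) ✗  (m2,t4,i1)→finished(i1,t4) ✓  (m2,t5,i3)→finished(i3,t5) ✗  (m3,t1,i1)→finished(i1,t1) ✗  (m3,t3,i1)→finished(i1,t3) ✗
Counterexamples (restrictor triples failing the scope): 7.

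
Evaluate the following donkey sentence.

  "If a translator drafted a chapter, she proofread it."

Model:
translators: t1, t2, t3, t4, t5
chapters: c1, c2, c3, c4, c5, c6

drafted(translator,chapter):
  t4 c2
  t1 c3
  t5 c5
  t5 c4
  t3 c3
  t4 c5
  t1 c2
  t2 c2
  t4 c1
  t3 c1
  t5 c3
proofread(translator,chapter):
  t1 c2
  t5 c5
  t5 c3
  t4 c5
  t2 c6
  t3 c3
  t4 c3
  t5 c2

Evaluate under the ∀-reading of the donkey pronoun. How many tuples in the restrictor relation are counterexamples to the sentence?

6

"it" takes "a chapter" as antecedent — a donkey pronoun bound across the clause boundary.
Strong reading: for every (t,c) with drafted(t,c), proofread(t,c).
Restrictor pairs: (t1,c2) ✓  (t1,c3) ✗  (t2,c2) ✗  (t3,c1) ✗  (t3,c3) ✓  (t4,c1) ✗  (t4,c2) ✗  (t4,c5) ✓  (t5,c3) ✓  (t5,c4) ✗  (t5,c5) ✓
Counterexamples (restrictor pairs failing the scope): 6.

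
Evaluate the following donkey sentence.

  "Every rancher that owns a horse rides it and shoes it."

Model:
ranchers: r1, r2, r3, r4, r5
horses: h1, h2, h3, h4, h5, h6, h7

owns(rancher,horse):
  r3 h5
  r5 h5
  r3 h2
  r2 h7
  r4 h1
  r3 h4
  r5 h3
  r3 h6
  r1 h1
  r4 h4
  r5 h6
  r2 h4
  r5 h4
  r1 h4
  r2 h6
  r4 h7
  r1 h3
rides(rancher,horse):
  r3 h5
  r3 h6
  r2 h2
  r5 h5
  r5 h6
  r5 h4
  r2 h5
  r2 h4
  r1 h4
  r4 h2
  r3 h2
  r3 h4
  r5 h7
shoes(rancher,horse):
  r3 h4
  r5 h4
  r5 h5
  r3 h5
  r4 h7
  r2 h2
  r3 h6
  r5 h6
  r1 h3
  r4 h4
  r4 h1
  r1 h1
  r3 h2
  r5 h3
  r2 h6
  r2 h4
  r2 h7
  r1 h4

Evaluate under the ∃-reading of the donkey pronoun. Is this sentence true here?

False

"it" takes "a horse" as antecedent — a donkey pronoun bound across the clause boundary.
Weak reading: every rancher r with some owns-horse has at least one owns-horse h such that rides(r,h) ∧ shoes(r,h).
Per rancher: r1:✓  r2:✓  r3:✓  r4:✗  r5:✓
r4 has no witness among its owns-horses.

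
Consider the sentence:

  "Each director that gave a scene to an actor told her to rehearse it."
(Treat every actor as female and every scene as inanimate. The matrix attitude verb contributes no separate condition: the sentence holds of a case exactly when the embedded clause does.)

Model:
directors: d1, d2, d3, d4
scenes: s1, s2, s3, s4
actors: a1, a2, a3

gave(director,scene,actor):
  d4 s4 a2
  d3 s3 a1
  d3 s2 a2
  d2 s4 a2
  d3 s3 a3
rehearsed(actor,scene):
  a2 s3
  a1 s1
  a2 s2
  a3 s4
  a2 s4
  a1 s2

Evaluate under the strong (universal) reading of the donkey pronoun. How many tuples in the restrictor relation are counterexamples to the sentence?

"her" takes "an actor" as antecedent and "it" takes "a scene"; both are donkey pronouns co-varying with the restrictor.
Strong reading: for every (d,s,a) with gave(d,s,a), rehearsed(a,s).
Restrictor triples: (d2,s4,a2)→rehearsed(a2,s4) ✓  (d3,s2,a2)→rehearsed(a2,s2) ✓  (d3,s3,a1)→rehearsed(a1,s3) ✗  (d3,s3,a3)→rehearsed(a3,s3) ✗  (d4,s4,a2)→rehearsed(a2,s4) ✓
Counterexamples (restrictor triples failing the scope): 2.

2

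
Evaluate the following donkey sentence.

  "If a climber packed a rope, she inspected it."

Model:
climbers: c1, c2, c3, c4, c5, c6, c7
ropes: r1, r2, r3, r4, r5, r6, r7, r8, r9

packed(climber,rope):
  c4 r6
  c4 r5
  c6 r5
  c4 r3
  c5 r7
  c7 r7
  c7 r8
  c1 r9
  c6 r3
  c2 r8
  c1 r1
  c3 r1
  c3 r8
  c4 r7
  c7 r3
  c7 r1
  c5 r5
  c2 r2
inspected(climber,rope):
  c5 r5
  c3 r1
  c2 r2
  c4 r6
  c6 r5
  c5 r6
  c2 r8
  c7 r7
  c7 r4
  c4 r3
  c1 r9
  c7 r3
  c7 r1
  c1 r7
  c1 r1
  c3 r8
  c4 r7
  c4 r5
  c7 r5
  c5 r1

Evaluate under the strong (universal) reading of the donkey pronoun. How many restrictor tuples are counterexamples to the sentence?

3

"it" takes "a rope" as antecedent — a donkey pronoun bound across the clause boundary.
Strong reading: for every (c,r) with packed(c,r), inspected(c,r).
Restrictor pairs: (c1,r1) ✓  (c1,r9) ✓  (c2,r2) ✓  (c2,r8) ✓  (c3,r1) ✓  (c3,r8) ✓  (c4,r3) ✓  (c4,r5) ✓  (c4,r6) ✓  (c4,r7) ✓  (c5,r5) ✓  (c5,r7) ✗  (c6,r3) ✗  (c6,r5) ✓  (c7,r1) ✓  (c7,r3) ✓  (c7,r7) ✓  (c7,r8) ✗
Counterexamples (restrictor pairs failing the scope): 3.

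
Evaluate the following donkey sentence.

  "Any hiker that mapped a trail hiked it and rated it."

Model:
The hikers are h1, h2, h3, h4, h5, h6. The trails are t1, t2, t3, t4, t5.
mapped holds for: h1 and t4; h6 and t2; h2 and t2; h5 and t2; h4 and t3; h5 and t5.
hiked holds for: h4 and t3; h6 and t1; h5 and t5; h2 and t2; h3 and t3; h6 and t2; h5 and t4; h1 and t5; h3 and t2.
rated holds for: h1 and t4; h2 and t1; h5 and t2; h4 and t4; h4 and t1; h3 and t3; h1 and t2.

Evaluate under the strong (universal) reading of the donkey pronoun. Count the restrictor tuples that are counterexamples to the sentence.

"it" takes "a trail" as antecedent — a donkey pronoun bound across the clause boundary.
Strong reading: for every (h,t) with mapped(h,t), hiked(h,t) ∧ rated(h,t).
Restrictor pairs: (h1,t4) ✗  (h2,t2) ✗  (h4,t3) ✗  (h5,t2) ✗  (h5,t5) ✗  (h6,t2) ✗
Counterexamples (restrictor pairs failing the scope): 6.

6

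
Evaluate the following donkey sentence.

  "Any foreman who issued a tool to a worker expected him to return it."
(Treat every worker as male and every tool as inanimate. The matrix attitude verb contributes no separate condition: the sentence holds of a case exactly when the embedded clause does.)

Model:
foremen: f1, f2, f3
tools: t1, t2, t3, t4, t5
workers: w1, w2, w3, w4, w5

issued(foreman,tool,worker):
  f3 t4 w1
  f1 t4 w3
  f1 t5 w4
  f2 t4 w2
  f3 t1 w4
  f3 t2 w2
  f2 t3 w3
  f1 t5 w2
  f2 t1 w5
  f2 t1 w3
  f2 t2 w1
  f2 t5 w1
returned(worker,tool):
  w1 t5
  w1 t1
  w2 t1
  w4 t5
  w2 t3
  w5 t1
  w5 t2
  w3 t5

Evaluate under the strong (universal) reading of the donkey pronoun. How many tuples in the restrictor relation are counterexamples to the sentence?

"him" takes "a worker" as antecedent and "it" takes "a tool"; both are donkey pronouns co-varying with the restrictor.
Strong reading: for every (f,t,w) with issued(f,t,w), returned(w,t).
Restrictor triples: (f1,t4,w3)→returned(w3,t4) ✗  (f1,t5,w2)→returned(w2,t5) ✗  (f1,t5,w4)→returned(w4,t5) ✓  (f2,t1,w3)→returned(w3,t1) ✗  (f2,t1,w5)→returned(w5,t1) ✓  (f2,t2,w1)→returned(w1,t2) ✗  (f2,t3,w3)→returned(w3,t3) ✗  (f2,t4,w2)→returned(w2,t4) ✗  (f2,t5,w1)→returned(w1,t5) ✓  (f3,t1,w4)→returned(w4,t1) ✗  (f3,t2,w2)→returned(w2,t2) ✗  (f3,t4,w1)→returned(w1,t4) ✗
Counterexamples (restrictor triples failing the scope): 9.

9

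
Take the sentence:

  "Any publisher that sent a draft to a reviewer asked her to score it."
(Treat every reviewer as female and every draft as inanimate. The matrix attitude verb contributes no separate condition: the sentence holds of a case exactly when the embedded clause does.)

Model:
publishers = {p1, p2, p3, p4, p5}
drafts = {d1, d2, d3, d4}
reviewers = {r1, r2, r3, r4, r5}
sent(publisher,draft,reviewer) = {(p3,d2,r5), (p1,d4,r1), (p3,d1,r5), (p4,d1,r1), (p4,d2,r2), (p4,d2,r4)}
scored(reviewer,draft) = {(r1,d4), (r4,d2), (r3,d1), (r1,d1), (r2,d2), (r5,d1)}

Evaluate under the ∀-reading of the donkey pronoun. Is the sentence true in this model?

"her" takes "a reviewer" as antecedent and "it" takes "a draft"; both are donkey pronouns co-varying with the restrictor.
Strong reading: for every (p,d,r) with sent(p,d,r), scored(r,d).
Restrictor triples: (p1,d4,r1)→scored(r1,d4) ✓  (p3,d1,r5)→scored(r5,d1) ✓  (p3,d2,r5)→scored(r5,d2) ✗  (p4,d1,r1)→scored(r1,d1) ✓  (p4,d2,r2)→scored(r2,d2) ✓  (p4,d2,r4)→scored(r4,d2) ✓
Counterexample: (p3,d2,r5) — scored(r5,d2) does not hold.

False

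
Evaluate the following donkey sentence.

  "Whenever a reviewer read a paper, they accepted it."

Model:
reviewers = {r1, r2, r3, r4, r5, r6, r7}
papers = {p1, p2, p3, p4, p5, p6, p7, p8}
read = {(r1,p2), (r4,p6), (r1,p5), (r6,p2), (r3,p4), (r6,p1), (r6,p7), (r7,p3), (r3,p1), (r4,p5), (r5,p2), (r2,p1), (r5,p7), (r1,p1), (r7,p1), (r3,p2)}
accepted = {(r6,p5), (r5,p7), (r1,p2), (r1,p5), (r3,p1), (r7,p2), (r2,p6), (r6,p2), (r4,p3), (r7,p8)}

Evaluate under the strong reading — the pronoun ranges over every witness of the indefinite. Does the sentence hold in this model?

"it" takes "a paper" as antecedent — a donkey pronoun bound across the clause boundary.
Strong reading: for every (r,p) with read(r,p), accepted(r,p).
Restrictor pairs: (r1,p1) ✗  (r1,p2) ✓  (r1,p5) ✓  (r2,p1) ✗  (r3,p1) ✓  (r3,p2) ✗  (r3,p4) ✗  (r4,p5) ✗  (r4,p6) ✗  (r5,p2) ✗  (r5,p7) ✓  (r6,p1) ✗  (r6,p2) ✓  (r6,p7) ✗  (r7,p1) ✗  (r7,p3) ✗
Counterexample: (r1,p1) is in read but fails the scope.

False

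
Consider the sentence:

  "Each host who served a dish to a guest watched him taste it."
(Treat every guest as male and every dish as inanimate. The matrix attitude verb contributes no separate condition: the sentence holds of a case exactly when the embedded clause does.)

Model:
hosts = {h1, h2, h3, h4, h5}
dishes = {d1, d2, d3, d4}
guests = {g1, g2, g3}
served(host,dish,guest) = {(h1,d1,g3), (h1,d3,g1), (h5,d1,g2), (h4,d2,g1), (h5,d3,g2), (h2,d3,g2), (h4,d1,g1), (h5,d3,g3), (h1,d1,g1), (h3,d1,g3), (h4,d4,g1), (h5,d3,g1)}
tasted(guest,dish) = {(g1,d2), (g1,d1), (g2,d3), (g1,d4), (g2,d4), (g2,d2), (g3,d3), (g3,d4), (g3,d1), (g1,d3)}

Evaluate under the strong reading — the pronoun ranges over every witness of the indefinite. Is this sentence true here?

"him" takes "a guest" as antecedent and "it" takes "a dish"; both are donkey pronouns co-varying with the restrictor.
Strong reading: for every (h,d,g) with served(h,d,g), tasted(g,d).
Restrictor triples: (h1,d1,g1)→tasted(g1,d1) ✓  (h1,d1,g3)→tasted(g3,d1) ✓  (h1,d3,g1)→tasted(g1,d3) ✓  (h2,d3,g2)→tasted(g2,d3) ✓  (h3,d1,g3)→tasted(g3,d1) ✓  (h4,d1,g1)→tasted(g1,d1) ✓  (h4,d2,g1)→tasted(g1,d2) ✓  (h4,d4,g1)→tasted(g1,d4) ✓  (h5,d1,g2)→tasted(g2,d1) ✗  (h5,d3,g1)→tasted(g1,d3) ✓  (h5,d3,g2)→tasted(g2,d3) ✓  (h5,d3,g3)→tasted(g3,d3) ✓
Counterexample: (h5,d1,g2) — tasted(g2,d1) does not hold.

False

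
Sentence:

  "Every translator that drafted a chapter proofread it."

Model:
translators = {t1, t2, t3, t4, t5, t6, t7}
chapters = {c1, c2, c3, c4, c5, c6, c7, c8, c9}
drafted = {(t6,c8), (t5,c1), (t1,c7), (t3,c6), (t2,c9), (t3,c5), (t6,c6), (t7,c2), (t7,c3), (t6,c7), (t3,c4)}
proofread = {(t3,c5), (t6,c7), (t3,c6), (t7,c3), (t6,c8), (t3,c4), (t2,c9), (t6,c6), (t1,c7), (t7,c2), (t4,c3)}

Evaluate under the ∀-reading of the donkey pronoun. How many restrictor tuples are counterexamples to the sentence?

"it" takes "a chapter" as antecedent — a donkey pronoun bound across the clause boundary.
Strong reading: for every (t,c) with drafted(t,c), proofread(t,c).
Restrictor pairs: (t1,c7) ✓  (t2,c9) ✓  (t3,c4) ✓  (t3,c5) ✓  (t3,c6) ✓  (t5,c1) ✗  (t6,c6) ✓  (t6,c7) ✓  (t6,c8) ✓  (t7,c2) ✓  (t7,c3) ✓
Counterexamples (restrictor pairs failing the scope): 1.

1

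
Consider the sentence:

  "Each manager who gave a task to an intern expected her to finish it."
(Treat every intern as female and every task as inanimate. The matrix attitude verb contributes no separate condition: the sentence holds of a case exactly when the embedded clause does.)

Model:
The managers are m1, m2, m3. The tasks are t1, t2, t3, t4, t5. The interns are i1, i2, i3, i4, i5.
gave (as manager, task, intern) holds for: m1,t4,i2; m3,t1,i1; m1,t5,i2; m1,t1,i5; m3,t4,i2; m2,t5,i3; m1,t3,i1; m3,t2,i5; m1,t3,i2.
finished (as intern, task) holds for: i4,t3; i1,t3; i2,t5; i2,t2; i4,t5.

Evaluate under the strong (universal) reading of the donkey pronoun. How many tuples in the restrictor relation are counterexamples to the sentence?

"her" takes "an intern" as antecedent and "it" takes "a task"; both are donkey pronouns co-varying with the restrictor.
Strong reading: for every (m,t,i) with gave(m,t,i), finished(i,t).
Restrictor triples: (m1,t1,i5)→finished(i5,t1) ✗  (m1,t3,i1)→finished(i1,t3) ✓  (m1,t3,i2)→finished(i2,t3) ✗  (m1,t4,i2)→finished(i2,t4) ✗  (m1,t5,i2)→finished(i2,t5) ✓  (m2,t5,i3)→finished(i3,t5) ✗  (m3,t1,i1)→finished(i1,t1) ✗  (m3,t2,i5)→finished(i5,t2) ✗  (m3,t4,i2)→finished(i2,t4) ✗
Counterexamples (restrictor triples failing the scope): 7.

7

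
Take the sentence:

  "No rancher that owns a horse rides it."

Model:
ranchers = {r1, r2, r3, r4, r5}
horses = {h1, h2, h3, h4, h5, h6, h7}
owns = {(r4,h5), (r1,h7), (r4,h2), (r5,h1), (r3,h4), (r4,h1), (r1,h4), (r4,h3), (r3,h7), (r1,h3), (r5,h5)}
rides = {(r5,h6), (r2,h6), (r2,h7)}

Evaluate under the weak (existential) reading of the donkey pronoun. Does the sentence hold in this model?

"it" takes "a horse" as antecedent — a donkey pronoun bound across the clause boundary.
Truth condition: for no (r,h) with owns(r,h) does rides(r,h) hold.
Restrictor pairs — does the scope hold? (r1,h3):fails  (r1,h4):fails  (r1,h7):fails  (r3,h4):fails  (r3,h7):fails  (r4,h1):fails  (r4,h2):fails  (r4,h3):fails  (r4,h5):fails  (r5,h1):fails  (r5,h5):fails
Scope holds for no restrictor pair, so the sentence is true.

True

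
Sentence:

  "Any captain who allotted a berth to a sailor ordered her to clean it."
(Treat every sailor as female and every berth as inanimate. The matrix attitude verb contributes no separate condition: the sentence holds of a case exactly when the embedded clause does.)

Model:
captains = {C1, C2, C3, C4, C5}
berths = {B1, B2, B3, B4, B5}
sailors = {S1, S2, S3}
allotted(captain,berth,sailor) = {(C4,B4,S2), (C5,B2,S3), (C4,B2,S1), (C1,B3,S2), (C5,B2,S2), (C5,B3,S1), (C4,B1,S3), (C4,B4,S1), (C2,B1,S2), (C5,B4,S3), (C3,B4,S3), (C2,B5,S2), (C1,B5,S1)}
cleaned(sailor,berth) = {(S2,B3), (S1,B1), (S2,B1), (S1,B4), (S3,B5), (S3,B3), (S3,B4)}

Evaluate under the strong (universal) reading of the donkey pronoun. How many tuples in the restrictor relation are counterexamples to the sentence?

8

"her" takes "a sailor" as antecedent and "it" takes "a berth"; both are donkey pronouns co-varying with the restrictor.
Strong reading: for every (c,b,s) with allotted(c,b,s), cleaned(s,b).
Restrictor triples: (C1,B3,S2)→cleaned(S2,B3) ✓  (C1,B5,S1)→cleaned(S1,B5) ✗  (C2,B1,S2)→cleaned(S2,B1) ✓  (C2,B5,S2)→cleaned(S2,B5) ✗  (C3,B4,S3)→cleaned(S3,B4) ✓  (C4,B1,S3)→cleaned(S3,B1) ✗  (C4,B2,S1)→cleaned(S1,B2) ✗  (C4,B4,S1)→cleaned(S1,B4) ✓  (C4,B4,S2)→cleaned(S2,B4) ✗  (C5,B2,S2)→cleaned(S2,B2) ✗  (C5,B2,S3)→cleaned(S3,B2) ✗  (C5,B3,S1)→cleaned(S1,B3) ✗  (C5,B4,S3)→cleaned(S3,B4) ✓
Counterexamples (restrictor triples failing the scope): 8.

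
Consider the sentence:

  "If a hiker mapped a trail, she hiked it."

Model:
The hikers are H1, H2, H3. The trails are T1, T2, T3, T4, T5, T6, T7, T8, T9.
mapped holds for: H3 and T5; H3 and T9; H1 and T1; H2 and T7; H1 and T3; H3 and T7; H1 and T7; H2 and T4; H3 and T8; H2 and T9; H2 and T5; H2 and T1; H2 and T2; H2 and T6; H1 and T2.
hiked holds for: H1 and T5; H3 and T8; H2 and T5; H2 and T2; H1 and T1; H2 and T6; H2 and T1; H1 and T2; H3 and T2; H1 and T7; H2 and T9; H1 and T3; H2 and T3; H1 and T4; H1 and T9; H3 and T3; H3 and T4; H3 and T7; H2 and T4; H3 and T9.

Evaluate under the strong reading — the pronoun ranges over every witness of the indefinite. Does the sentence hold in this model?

"it" takes "a trail" as antecedent — a donkey pronoun bound across the clause boundary.
Strong reading: for every (h,t) with mapped(h,t), hiked(h,t).
Restrictor pairs: (H1,T1) ✓  (H1,T2) ✓  (H1,T3) ✓  (H1,T7) ✓  (H2,T1) ✓  (H2,T2) ✓  (H2,T4) ✓  (H2,T5) ✓  (H2,T6) ✓  (H2,T7) ✗  (H2,T9) ✓  (H3,T5) ✗  (H3,T7) ✓  (H3,T8) ✓  (H3,T9) ✓
Counterexample: (H2,T7) is in mapped but fails the scope.

False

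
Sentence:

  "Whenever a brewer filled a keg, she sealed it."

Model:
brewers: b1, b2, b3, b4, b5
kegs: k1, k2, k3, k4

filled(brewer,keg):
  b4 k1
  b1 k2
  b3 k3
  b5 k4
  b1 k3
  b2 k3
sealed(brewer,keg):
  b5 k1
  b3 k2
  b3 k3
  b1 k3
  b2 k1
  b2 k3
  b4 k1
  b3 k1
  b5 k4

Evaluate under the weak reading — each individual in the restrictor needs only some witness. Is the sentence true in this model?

"it" takes "a keg" as antecedent — a donkey pronoun bound across the clause boundary.
Weak reading: every brewer b with some filled-keg has at least one filled-keg k such that sealed(b,k).
Per brewer: b1:✓  b2:✓  b3:✓  b4:✓  b5:✓
Every brewer in the restrictor has a witness.

True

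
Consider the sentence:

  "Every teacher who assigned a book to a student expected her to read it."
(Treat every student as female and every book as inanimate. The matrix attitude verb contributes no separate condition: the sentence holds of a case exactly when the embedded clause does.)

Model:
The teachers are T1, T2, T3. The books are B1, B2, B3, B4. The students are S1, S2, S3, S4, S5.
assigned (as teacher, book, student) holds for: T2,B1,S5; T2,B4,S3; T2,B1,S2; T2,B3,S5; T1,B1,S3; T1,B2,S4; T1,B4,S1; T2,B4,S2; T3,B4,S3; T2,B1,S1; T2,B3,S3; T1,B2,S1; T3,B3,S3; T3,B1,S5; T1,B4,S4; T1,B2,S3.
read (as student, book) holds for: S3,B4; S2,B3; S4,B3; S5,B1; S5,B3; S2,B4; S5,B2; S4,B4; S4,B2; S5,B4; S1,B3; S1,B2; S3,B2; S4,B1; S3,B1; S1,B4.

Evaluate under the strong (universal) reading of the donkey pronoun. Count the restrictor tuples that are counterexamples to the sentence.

"her" takes "a student" as antecedent and "it" takes "a book"; both are donkey pronouns co-varying with the restrictor.
Strong reading: for every (t,b,s) with assigned(t,b,s), read(s,b).
Restrictor triples: (T1,B1,S3)→read(S3,B1) ✓  (T1,B2,S1)→read(S1,B2) ✓  (T1,B2,S3)→read(S3,B2) ✓  (T1,B2,S4)→read(S4,B2) ✓  (T1,B4,S1)→read(S1,B4) ✓  (T1,B4,S4)→read(S4,B4) ✓  (T2,B1,S1)→read(S1,B1) ✗  (T2,B1,S2)→read(S2,B1) ✗  (T2,B1,S5)→read(S5,B1) ✓  (T2,B3,S3)→read(S3,B3) ✗  (T2,B3,S5)→read(S5,B3) ✓  (T2,B4,S2)→read(S2,B4) ✓  (T2,B4,S3)→read(S3,B4) ✓  (T3,B1,S5)→read(S5,B1) ✓  (T3,B3,S3)→read(S3,B3) ✗  (T3,B4,S3)→read(S3,B4) ✓
Counterexamples (restrictor triples failing the scope): 4.

4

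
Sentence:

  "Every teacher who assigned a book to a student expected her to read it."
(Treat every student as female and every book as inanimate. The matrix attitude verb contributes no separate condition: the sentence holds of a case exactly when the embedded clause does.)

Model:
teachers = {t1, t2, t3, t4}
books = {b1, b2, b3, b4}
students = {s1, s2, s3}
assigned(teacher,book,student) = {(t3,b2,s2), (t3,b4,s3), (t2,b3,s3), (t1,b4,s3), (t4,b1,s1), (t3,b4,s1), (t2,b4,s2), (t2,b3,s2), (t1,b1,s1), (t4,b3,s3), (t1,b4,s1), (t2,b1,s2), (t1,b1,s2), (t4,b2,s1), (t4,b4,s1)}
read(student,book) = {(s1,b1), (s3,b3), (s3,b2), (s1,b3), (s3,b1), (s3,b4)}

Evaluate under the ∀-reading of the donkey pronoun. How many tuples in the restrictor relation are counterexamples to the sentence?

"her" takes "a student" as antecedent and "it" takes "a book"; both are donkey pronouns co-varying with the restrictor.
Strong reading: for every (t,b,s) with assigned(t,b,s), read(s,b).
Restrictor triples: (t1,b1,s1)→read(s1,b1) ✓  (t1,b1,s2)→read(s2,b1) ✗  (t1,b4,s1)→read(s1,b4) ✗  (t1,b4,s3)→read(s3,b4) ✓  (t2,b1,s2)→read(s2,b1) ✗  (t2,b3,s2)→read(s2,b3) ✗  (t2,b3,s3)→read(s3,b3) ✓  (t2,b4,s2)→read(s2,b4) ✗  (t3,b2,s2)→read(s2,b2) ✗  (t3,b4,s1)→read(s1,b4) ✗  (t3,b4,s3)→read(s3,b4) ✓  (t4,b1,s1)→read(s1,b1) ✓  (t4,b2,s1)→read(s1,b2) ✗  (t4,b3,s3)→read(s3,b3) ✓  (t4,b4,s1)→read(s1,b4) ✗
Counterexamples (restrictor triples failing the scope): 9.

9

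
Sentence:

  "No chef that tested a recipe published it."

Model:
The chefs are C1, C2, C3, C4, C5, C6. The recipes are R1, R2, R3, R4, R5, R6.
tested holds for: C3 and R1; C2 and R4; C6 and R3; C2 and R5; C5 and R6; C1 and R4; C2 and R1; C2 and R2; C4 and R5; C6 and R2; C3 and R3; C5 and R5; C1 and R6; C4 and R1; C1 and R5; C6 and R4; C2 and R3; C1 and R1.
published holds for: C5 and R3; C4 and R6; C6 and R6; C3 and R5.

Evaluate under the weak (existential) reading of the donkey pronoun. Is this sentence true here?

"it" takes "a recipe" as antecedent — a donkey pronoun bound across the clause boundary.
Truth condition: for no (c,r) with tested(c,r) does published(c,r) hold.
Restrictor pairs — does the scope hold? (C1,R1):fails  (C1,R4):fails  (C1,R5):fails  (C1,R6):fails  (C2,R1):fails  (C2,R2):fails  (C2,R3):fails  (C2,R4):fails  (C2,R5):fails  (C3,R1):fails  (C3,R3):fails  (C4,R1):fails  (C4,R5):fails  (C5,R5):fails  (C5,R6):fails  (C6,R2):fails  (C6,R3):fails  (C6,R4):fails
Scope holds for no restrictor pair, so the sentence is true.

True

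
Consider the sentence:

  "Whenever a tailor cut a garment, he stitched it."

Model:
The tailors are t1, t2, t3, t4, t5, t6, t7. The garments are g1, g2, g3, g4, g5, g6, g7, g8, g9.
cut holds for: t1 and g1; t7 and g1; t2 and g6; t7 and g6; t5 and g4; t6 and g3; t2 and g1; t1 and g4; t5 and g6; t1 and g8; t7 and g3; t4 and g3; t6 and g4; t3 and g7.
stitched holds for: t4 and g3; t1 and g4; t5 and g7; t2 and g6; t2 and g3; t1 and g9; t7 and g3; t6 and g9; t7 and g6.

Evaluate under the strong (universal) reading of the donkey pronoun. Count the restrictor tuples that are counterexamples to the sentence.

9

"it" takes "a garment" as antecedent — a donkey pronoun bound across the clause boundary.
Strong reading: for every (t,g) with cut(t,g), stitched(t,g).
Restrictor pairs: (t1,g1) ✗  (t1,g4) ✓  (t1,g8) ✗  (t2,g1) ✗  (t2,g6) ✓  (t3,g7) ✗  (t4,g3) ✓  (t5,g4) ✗  (t5,g6) ✗  (t6,g3) ✗  (t6,g4) ✗  (t7,g1) ✗  (t7,g3) ✓  (t7,g6) ✓
Counterexamples (restrictor pairs failing the scope): 9.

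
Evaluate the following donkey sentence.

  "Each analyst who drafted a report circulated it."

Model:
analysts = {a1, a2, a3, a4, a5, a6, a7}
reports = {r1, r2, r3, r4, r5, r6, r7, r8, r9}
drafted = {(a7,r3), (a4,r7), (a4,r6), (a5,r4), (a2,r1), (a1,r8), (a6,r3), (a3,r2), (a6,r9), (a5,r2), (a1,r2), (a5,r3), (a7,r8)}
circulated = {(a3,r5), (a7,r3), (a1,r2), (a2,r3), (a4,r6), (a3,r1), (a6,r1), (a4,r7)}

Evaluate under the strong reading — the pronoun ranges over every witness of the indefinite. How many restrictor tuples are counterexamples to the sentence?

"it" takes "a report" as antecedent — a donkey pronoun bound across the clause boundary.
Strong reading: for every (a,r) with drafted(a,r), circulated(a,r).
Restrictor pairs: (a1,r2) ✓  (a1,r8) ✗  (a2,r1) ✗  (a3,r2) ✗  (a4,r6) ✓  (a4,r7) ✓  (a5,r2) ✗  (a5,r3) ✗  (a5,r4) ✗  (a6,r3) ✗  (a6,r9) ✗  (a7,r3) ✓  (a7,r8) ✗
Counterexamples (restrictor pairs failing the scope): 9.

9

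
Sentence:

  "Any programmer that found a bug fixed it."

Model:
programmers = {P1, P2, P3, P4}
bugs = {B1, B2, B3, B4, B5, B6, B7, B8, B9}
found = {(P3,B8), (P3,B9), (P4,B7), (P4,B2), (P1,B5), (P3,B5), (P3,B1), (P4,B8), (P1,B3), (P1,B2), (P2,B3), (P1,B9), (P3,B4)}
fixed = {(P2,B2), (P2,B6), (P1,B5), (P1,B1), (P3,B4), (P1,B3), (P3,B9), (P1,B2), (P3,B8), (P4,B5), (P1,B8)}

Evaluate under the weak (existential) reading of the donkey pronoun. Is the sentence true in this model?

False

"it" takes "a bug" as antecedent — a donkey pronoun bound across the clause boundary.
Weak reading: every programmer p with some found-bug has at least one found-bug b such that fixed(p,b).
Per programmer: P1:✓  P2:✗  P3:✓  P4:✗
P2 has no witness among its found-bugs.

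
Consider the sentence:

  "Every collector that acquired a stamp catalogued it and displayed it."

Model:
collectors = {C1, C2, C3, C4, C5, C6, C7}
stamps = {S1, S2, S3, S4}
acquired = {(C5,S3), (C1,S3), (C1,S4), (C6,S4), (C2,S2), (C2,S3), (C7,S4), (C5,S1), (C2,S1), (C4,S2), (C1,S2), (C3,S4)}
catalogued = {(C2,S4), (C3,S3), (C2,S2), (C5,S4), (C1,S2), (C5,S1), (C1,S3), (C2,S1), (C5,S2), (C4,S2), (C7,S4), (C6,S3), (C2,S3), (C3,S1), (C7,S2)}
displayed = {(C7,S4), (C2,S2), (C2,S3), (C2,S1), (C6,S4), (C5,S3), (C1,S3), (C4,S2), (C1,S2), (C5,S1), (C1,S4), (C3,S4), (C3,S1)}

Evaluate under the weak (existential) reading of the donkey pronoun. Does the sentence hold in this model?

False

"it" takes "a stamp" as antecedent — a donkey pronoun bound across the clause boundary.
Weak reading: every collector c with some acquired-stamp has at least one acquired-stamp s such that catalogued(c,s) ∧ displayed(c,s).
Per collector: C1:✓  C2:✓  C3:✗  C4:✓  C5:✓  C6:✗  C7:✓
C3 has no witness among its acquired-stamps.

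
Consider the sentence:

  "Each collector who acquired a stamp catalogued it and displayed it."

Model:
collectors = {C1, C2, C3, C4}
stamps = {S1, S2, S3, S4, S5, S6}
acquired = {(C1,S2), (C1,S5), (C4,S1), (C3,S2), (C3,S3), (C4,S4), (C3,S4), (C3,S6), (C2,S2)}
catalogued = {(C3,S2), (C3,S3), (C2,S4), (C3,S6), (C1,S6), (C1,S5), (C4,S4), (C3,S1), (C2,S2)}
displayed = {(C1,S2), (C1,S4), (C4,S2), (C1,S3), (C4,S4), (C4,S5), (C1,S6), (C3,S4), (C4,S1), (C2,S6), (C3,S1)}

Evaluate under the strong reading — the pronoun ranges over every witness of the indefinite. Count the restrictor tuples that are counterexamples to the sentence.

8

"it" takes "a stamp" as antecedent — a donkey pronoun bound across the clause boundary.
Strong reading: for every (c,s) with acquired(c,s), catalogued(c,s) ∧ displayed(c,s).
Restrictor pairs: (C1,S2) ✗  (C1,S5) ✗  (C2,S2) ✗  (C3,S2) ✗  (C3,S3) ✗  (C3,S4) ✗  (C3,S6) ✗  (C4,S1) ✗  (C4,S4) ✓
Counterexamples (restrictor pairs failing the scope): 8.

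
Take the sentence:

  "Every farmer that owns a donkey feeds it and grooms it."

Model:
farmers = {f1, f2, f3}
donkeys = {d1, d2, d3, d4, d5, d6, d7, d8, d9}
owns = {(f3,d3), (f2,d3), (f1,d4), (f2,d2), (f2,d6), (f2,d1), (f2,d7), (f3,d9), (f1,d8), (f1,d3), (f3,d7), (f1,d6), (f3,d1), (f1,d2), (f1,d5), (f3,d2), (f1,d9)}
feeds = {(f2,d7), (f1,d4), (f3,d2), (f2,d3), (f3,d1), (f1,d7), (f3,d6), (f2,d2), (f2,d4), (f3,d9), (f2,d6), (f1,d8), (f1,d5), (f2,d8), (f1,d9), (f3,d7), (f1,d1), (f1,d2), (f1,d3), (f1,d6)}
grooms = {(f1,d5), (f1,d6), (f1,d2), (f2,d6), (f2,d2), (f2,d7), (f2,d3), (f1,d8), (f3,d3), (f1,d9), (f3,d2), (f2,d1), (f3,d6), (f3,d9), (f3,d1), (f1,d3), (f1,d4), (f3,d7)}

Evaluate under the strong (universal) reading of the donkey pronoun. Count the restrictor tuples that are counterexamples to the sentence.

2

"it" takes "a donkey" as antecedent — a donkey pronoun bound across the clause boundary.
Strong reading: for every (f,d) with owns(f,d), feeds(f,d) ∧ grooms(f,d).
Restrictor pairs: (f1,d2) ✓  (f1,d3) ✓  (f1,d4) ✓  (f1,d5) ✓  (f1,d6) ✓  (f1,d8) ✓  (f1,d9) ✓  (f2,d1) ✗  (f2,d2) ✓  (f2,d3) ✓  (f2,d6) ✓  (f2,d7) ✓  (f3,d1) ✓  (f3,d2) ✓  (f3,d3) ✗  (f3,d7) ✓  (f3,d9) ✓
Counterexamples (restrictor pairs failing the scope): 2.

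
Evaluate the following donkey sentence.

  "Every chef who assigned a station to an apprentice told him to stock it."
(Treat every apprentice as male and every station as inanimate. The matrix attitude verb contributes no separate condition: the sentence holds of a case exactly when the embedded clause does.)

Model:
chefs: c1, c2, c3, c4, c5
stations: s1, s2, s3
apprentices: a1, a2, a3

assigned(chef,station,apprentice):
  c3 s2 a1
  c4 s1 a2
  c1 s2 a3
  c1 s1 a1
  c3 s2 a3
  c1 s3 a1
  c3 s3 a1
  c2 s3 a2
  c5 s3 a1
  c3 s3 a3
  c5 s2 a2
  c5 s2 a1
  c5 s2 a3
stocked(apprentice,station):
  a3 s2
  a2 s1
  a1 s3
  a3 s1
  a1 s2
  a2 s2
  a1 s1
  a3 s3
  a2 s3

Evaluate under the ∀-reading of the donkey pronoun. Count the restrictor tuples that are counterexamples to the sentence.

"him" takes "an apprentice" as antecedent and "it" takes "a station"; both are donkey pronouns co-varying with the restrictor.
Strong reading: for every (c,s,a) with assigned(c,s,a), stocked(a,s).
Restrictor triples: (c1,s1,a1)→stocked(a1,s1) ✓  (c1,s2,a3)→stocked(a3,s2) ✓  (c1,s3,a1)→stocked(a1,s3) ✓  (c2,s3,a2)→stocked(a2,s3) ✓  (c3,s2,a1)→stocked(a1,s2) ✓  (c3,s2,a3)→stocked(a3,s2) ✓  (c3,s3,a1)→stocked(a1,s3) ✓  (c3,s3,a3)→stocked(a3,s3) ✓  (c4,s1,a2)→stocked(a2,s1) ✓  (c5,s2,a1)→stocked(a1,s2) ✓  (c5,s2,a2)→stocked(a2,s2) ✓  (c5,s2,a3)→stocked(a3,s2) ✓  (c5,s3,a1)→stocked(a1,s3) ✓
Counterexamples (restrictor triples failing the scope): 0.

0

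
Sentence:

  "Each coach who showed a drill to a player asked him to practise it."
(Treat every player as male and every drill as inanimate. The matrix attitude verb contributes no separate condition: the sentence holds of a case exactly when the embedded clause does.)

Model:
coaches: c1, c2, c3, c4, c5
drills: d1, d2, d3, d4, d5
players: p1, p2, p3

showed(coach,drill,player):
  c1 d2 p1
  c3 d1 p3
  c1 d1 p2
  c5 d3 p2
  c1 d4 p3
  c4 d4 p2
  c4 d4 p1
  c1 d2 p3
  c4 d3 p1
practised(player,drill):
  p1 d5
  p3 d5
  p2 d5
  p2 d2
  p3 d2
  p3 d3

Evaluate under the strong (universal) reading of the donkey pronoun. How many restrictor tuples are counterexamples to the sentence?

8

"him" takes "a player" as antecedent and "it" takes "a drill"; both are donkey pronouns co-varying with the restrictor.
Strong reading: for every (c,d,p) with showed(c,d,p), practised(p,d).
Restrictor triples: (c1,d1,p2)→practised(p2,d1) ✗  (c1,d2,p1)→practised(p1,d2) ✗  (c1,d2,p3)→practised(p3,d2) ✓  (c1,d4,p3)→practised(p3,d4) ✗  (c3,d1,p3)→practised(p3,d1) ✗  (c4,d3,p1)→practised(p1,d3) ✗  (c4,d4,p1)→practised(p1,d4) ✗  (c4,d4,p2)→practised(p2,d4) ✗  (c5,d3,p2)→practised(p2,d3) ✗
Counterexamples (restrictor triples failing the scope): 8.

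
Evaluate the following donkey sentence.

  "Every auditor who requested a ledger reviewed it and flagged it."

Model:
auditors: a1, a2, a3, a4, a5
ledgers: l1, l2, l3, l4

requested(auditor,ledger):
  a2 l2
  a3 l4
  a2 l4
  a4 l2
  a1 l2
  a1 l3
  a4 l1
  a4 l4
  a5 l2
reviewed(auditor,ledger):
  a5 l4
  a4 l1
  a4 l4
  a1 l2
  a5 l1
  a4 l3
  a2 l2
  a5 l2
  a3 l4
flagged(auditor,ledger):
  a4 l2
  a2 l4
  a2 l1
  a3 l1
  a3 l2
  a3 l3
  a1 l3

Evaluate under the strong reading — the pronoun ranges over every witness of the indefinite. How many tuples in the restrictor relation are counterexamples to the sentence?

9

"it" takes "a ledger" as antecedent — a donkey pronoun bound across the clause boundary.
Strong reading: for every (a,l) with requested(a,l), reviewed(a,l) ∧ flagged(a,l).
Restrictor pairs: (a1,l2) ✗  (a1,l3) ✗  (a2,l2) ✗  (a2,l4) ✗  (a3,l4) ✗  (a4,l1) ✗  (a4,l2) ✗  (a4,l4) ✗  (a5,l2) ✗
Counterexamples (restrictor pairs failing the scope): 9.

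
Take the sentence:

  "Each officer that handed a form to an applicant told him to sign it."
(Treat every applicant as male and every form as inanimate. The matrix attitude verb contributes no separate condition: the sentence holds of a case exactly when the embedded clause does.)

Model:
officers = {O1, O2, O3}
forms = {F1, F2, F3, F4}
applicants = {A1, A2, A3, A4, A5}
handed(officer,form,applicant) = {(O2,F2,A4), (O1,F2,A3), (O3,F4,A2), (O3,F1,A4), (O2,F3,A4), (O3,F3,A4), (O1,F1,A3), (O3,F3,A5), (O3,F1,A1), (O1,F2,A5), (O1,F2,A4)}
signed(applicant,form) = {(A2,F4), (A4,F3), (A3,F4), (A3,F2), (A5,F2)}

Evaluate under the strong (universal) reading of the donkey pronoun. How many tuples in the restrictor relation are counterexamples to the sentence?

6

"him" takes "an applicant" as antecedent and "it" takes "a form"; both are donkey pronouns co-varying with the restrictor.
Strong reading: for every (o,f,a) with handed(o,f,a), signed(a,f).
Restrictor triples: (O1,F1,A3)→signed(A3,F1) ✗  (O1,F2,A3)→signed(A3,F2) ✓  (O1,F2,A4)→signed(A4,F2) ✗  (O1,F2,A5)→signed(A5,F2) ✓  (O2,F2,A4)→signed(A4,F2) ✗  (O2,F3,A4)→signed(A4,F3) ✓  (O3,F1,A1)→signed(A1,F1) ✗  (O3,F1,A4)→signed(A4,F1) ✗  (O3,F3,A4)→signed(A4,F3) ✓  (O3,F3,A5)→signed(A5,F3) ✗  (O3,F4,A2)→signed(A2,F4) ✓
Counterexamples (restrictor triples failing the scope): 6.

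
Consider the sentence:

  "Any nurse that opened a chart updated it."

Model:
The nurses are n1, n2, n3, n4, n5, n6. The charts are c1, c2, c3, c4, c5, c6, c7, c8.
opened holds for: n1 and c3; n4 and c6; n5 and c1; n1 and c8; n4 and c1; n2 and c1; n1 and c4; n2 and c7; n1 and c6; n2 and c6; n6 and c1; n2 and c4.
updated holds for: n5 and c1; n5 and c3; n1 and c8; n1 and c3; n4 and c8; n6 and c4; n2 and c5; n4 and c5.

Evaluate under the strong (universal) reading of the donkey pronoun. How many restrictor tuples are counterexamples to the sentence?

9

"it" takes "a chart" as antecedent — a donkey pronoun bound across the clause boundary.
Strong reading: for every (n,c) with opened(n,c), updated(n,c).
Restrictor pairs: (n1,c3) ✓  (n1,c4) ✗  (n1,c6) ✗  (n1,c8) ✓  (n2,c1) ✗  (n2,c4) ✗  (n2,c6) ✗  (n2,c7) ✗  (n4,c1) ✗  (n4,c6) ✗  (n5,c1) ✓  (n6,c1) ✗
Counterexamples (restrictor pairs failing the scope): 9.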